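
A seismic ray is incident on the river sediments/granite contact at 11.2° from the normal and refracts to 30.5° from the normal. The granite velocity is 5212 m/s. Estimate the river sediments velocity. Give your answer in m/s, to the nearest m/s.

sin 11.2° = 0.1942; sin 30.5° = 0.5075.
V₁ = V₂·(sin θ₁/sin θ₂) = 5212·(0.1942/0.5075) = 1994.63 m/s.

1995 m/s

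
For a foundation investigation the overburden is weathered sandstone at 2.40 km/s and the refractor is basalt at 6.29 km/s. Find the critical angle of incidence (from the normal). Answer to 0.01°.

22.43°

Critical incidence: sin θ_c = V₁/V₂ = 2.40/6.29 = 0.3816.
θ_c = arcsin 0.3816 = 22.43°.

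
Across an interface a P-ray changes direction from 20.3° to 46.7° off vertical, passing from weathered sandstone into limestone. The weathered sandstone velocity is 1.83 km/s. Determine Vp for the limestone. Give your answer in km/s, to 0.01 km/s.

Snell's law: sin 20.3°/V₁ = sin 46.7°/V₂.
V₂ = V₁·sin 46.7°/sin 20.3° = 1.83 × 2.0977 = 3.84 km/s.

3.84 km/s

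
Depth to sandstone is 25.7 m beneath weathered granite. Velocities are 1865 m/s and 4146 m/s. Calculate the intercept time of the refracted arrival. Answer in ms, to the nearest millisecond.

25 ms

tᵢ = 2h·√(V₂²−V₁²)/(V₁V₂).
√(V₂²−V₁²) = √(4146²−1865²) = 3702.8 m/s.
tᵢ = 2·25.7·3702.8/(1865·4146) = 0.02461 s.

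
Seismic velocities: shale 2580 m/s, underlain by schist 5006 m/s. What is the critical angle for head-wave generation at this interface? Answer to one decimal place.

31.0°

Critical incidence: sin θ_c = V₁/V₂ = 2580/5006 = 0.5154.
θ_c = arcsin 0.5154 = 31.02°.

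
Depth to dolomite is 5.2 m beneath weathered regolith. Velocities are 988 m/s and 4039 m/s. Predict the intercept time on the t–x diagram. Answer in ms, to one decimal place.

θ_c = arcsin(V₁/V₂) = arcsin(988/4039) = 14.16°; cos θ_c = 0.9696.
tᵢ = 2h·cos θ_c / V₁ = 2·5.2·0.9696 / 988 = 0.01021 s.

10.2 ms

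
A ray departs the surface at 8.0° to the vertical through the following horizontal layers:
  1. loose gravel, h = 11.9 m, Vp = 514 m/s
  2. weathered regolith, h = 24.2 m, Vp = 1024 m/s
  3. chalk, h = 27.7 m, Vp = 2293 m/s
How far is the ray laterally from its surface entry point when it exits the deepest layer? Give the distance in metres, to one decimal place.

30.6 m

Ray parameter p = sin 8.0° / 514 m/s = 2.7076e-04 s/m.
Layer 1: θ = 8.00°; offset = 11.9·tan 8.00° = 1.672 m.
Layer 2: sin θ = p·1024 = 0.2773 → θ = 16.10°; offset = 24.2·tan 16.10° = 6.984 m.
Layer 3: sin θ = p·2293 = 0.6209 → θ = 38.38°; offset = 27.7·tan 38.38° = 21.938 m.
Σ offsets = 30.594 m.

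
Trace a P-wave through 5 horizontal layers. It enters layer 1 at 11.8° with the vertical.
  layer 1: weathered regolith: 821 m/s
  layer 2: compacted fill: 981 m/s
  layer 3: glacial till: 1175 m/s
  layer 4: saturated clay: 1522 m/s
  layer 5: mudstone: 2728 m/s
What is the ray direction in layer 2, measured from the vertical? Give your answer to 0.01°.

14.14°

Snell's law across each interface conserves sin θ / V, so sin θ_2 = V_2·sin θ₁/V₁.
sin θ_2 = 981 × sin 11.8° / 821 = 0.2443.
θ_2 = arcsin 0.2443 = 14.14°.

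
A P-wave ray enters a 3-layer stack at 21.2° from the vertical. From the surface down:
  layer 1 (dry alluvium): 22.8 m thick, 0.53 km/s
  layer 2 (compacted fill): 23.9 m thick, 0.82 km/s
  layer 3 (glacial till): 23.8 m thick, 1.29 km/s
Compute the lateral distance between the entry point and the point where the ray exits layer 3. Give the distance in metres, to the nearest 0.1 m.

69.1 m

Ray parameter p = sin 21.2° / 0.53 km/s = 6.8231e-01 s/km.
Layer 1: θ = 21.20°; offset = 22.8·tan 21.20° = 8.844 m.
Layer 2: sin θ = p·0.82 = 0.5595 → θ = 34.02°; offset = 23.9·tan 34.02° = 16.133 m.
Layer 3: sin θ = p·1.29 = 0.8802 → θ = 61.66°; offset = 23.8·tan 61.66° = 44.135 m.
Summing the layer offsets gives 69.112 m.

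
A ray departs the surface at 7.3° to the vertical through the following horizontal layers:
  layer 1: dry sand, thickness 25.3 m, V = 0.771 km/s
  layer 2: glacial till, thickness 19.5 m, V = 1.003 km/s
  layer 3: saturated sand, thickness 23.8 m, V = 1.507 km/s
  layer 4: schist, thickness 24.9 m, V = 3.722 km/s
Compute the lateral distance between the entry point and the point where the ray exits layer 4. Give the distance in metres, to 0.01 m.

Apply Snell's law at each interface; in layer i the horizontal offset is hᵢ·tan θᵢ.
Layer 1: θ = 7.30°; offset = 25.3·tan 7.30° = 3.2410 m.
Layer 2: sin θ = 1.003·sin 7.3°/0.771 = 0.1653, θ = 9.51°; offset = 19.5·tan 9.51° = 3.2683 m.
Layer 3: sin θ = 1.507·sin 7.3°/0.771 = 0.2484, θ = 14.38°; offset = 23.8·tan 14.38° = 6.1022 m.
Layer 4: sin θ = 3.722·sin 7.3°/0.771 = 0.6134, θ = 37.84°; offset = 24.9·tan 37.84° = 19.3395 m.
Σ offsets = 31.9510 m.

31.95 m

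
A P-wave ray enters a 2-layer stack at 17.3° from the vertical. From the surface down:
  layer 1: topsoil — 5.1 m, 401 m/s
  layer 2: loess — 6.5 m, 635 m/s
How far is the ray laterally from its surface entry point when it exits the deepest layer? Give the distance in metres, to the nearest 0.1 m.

Ray parameter p = sin 17.3° / 401 m/s = 7.4158e-04 s/m.
Layer 1: θ = 17.30°; offset = 5.1·tan 17.30° = 1.588 m.
Layer 2: sin θ = p·635 = 0.4709 → θ = 28.09°; offset = 6.5·tan 28.09° = 3.470 m.
Summing the layer offsets gives 5.058 m.

5.1 m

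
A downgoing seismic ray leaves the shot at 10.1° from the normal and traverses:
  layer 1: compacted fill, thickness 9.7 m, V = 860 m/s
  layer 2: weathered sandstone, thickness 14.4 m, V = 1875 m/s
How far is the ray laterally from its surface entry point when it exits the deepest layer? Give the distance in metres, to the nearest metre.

p = sin θ₁/V₁ = sin 10.1°/860 = 2.0391e-04 s/m is conserved through the stack.
Layer 1: θ = 10.10°; offset = 9.7·tan 10.10° = 1.728 m.
Layer 2: sin θ = p·1875 = 0.3823 → θ = 22.48°; offset = 14.4·tan 22.48° = 5.958 m.
Σ offsets = 7.686 m.

8 m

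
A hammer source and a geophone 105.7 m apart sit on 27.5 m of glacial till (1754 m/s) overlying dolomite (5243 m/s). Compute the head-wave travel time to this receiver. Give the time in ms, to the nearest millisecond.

50 ms

t = x/V₂ + 2h·√(V₂²−V₁²)/(V₁V₂).
√(V₂²−V₁²) = √(5243²−1754²) = 4940.9 m/s; delay term = 2·27.5·4940.9/(1754·5243) = 0.02955 s.
t = 105.7/5243 + 0.02955 = 0.04971 s.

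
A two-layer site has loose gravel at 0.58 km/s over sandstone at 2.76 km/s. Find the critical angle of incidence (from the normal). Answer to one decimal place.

12.1°

Critical incidence: sin θ_c = V₁/V₂ = 0.58/2.76 = 0.2101.
θ_c = arcsin 0.2101 = 12.13°.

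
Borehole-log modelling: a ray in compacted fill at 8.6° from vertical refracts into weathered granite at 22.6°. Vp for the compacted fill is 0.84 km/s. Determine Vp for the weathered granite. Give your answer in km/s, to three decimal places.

sin 8.6° = 0.1495; sin 22.6° = 0.3843.
V₂ = V₁·(sin θ₂/sin θ₁) = 0.84·(0.3843/0.1495) = 2.159 km/s.

2.159 km/s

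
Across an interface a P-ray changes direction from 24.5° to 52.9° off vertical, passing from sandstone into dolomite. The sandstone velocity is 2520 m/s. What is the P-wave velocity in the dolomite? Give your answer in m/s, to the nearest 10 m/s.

sin 24.5° = 0.4147; sin 52.9° = 0.7976.
V₂ = V₁·(sin θ₂/sin θ₁) = 2520·(0.7976/0.4147) = 4846.74 m/s.

4850 m/s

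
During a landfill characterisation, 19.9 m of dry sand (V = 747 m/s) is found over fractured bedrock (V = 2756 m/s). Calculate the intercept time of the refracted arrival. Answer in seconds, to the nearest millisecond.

0.051 s

tᵢ = 2h·√(V₂²−V₁²)/(V₁V₂).
√(V₂²−V₁²) = √(2756²−747²) = 2652.8 m/s.
tᵢ = 2·19.9·2652.8/(747·2756) = 0.05129 s.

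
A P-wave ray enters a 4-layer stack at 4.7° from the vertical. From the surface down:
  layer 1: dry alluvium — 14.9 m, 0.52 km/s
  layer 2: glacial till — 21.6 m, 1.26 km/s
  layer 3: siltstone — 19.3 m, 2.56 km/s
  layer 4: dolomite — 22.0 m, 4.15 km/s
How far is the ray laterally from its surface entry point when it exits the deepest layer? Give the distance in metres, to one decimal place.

33.1 m

Ray parameter p = sin 4.7° / 0.52 km/s = 1.5757e-01 s/km.
Layer 1: θ = 4.70°; offset = 14.9·tan 4.70° = 1.225 m.
Layer 2: sin θ = p·1.26 = 0.1985 → θ = 11.45°; offset = 21.6·tan 11.45° = 4.376 m.
Layer 3: sin θ = p·2.56 = 0.4034 → θ = 23.79°; offset = 19.3·tan 23.79° = 8.508 m.
Layer 4: sin θ = p·4.15 = 0.6539 → θ = 40.84°; offset = 22.0·tan 40.84° = 19.016 m.
Σ offsets = 33.125 m.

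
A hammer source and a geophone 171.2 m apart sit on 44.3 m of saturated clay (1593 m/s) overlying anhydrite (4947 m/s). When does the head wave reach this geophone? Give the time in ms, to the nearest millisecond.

θ_c = arcsin(V₁/V₂) = arcsin(1593/4947) = 18.78°, cos θ_c = 0.9467.
Intercept time tᵢ = 2h cos θ_c / V₁ = 2·44.3·0.9467/1593 = 0.05266 s.
t = x/V₂ + tᵢ = 171.2/4947 + 0.05266 = 0.08726 s.

87 ms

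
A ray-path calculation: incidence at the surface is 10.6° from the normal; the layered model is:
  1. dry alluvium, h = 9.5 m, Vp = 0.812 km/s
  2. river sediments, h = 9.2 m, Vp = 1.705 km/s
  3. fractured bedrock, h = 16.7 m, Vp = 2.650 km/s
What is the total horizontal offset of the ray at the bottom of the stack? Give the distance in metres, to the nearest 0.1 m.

Ray parameter p = sin 10.6° / 0.812 km/s = 2.2654e-01 s/km.
Layer 1: θ = 10.60°; offset = 9.5·tan 10.60° = 1.778 m.
Layer 2: sin θ = p·1.705 = 0.3863 → θ = 22.72°; offset = 9.2·tan 22.72° = 3.853 m.
Layer 3: sin θ = p·2.650 = 0.6003 → θ = 36.89°; offset = 16.7·tan 36.89° = 12.536 m.
Σ offsets = 18.166 m.

18.2 m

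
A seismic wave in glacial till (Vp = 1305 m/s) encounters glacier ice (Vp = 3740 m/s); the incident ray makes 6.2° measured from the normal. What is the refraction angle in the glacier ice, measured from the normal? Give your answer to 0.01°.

Snell's law: sin θ₂ = (V₂/V₁)·sin θ₁ = (3740/1305)·sin 6.2° = 0.3095.
θ₂ = arcsin 0.3095 = 18.03° from the normal.

18.03°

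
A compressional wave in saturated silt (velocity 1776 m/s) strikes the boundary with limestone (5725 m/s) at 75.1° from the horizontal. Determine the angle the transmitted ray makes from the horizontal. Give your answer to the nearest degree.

Convert to the normal: θ₁ = 90° − 75.1° = 14.9°.
sin θ₁/V₁ = sin θ₂/V₂ ⇒ sin θ₂ = 5725·sin 14.9°/1776 = 5725·0.2571/1776 = 0.8289.
θ₂ = arcsin 0.8289 = 55.98° from the normal.
From the interface: 90° − 55.98° = 34.02°.

34°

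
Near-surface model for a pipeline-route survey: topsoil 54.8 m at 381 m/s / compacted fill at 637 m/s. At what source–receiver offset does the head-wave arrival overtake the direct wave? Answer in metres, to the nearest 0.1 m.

x_cross = 2h·√((V₂+V₁)/(V₂−V₁)).
(V₂+V₁)/(V₂−V₁) = (637+381)/(637−381) = 3.9766; √ = 1.9941.
x_cross = 2·54.8·1.9941 = 218.56 m.

218.6 m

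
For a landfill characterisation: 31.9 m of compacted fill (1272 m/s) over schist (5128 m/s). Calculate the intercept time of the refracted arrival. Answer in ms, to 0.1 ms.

48.6 ms

θ_c = arcsin(V₁/V₂) = arcsin(1272/5128) = 14.36°; cos θ_c = 0.9687.
tᵢ = 2h·cos θ_c / V₁ = 2·31.9·0.9687 / 1272 = 0.04859 s.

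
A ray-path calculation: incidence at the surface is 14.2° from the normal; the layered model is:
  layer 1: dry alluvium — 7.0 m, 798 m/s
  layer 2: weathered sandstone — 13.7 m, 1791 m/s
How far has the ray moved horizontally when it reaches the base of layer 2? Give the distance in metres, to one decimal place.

10.8 m

p = sin θ₁/V₁ = sin 14.2°/798 = 3.0740e-04 s/m is conserved through the stack.
Layer 1: θ = 14.20°; offset = 7.0·tan 14.20° = 1.771 m.
Layer 2: sin θ = p·1791 = 0.5506 → θ = 33.41°; offset = 13.7·tan 33.41° = 9.035 m.
Total horizontal offset = 10.807 m.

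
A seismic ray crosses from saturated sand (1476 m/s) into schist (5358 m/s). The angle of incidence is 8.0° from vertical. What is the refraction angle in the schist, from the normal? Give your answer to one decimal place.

Snell's law: sin θ₂ = (V₂/V₁)·sin θ₁ = (5358/1476)·sin 8.0° = 0.5052.
θ₂ = arcsin 0.5052 = 30.35° from the normal.

30.3°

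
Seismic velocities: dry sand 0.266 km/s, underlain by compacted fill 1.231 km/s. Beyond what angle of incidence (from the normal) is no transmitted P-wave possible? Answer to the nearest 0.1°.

12.5°

Critical incidence: sin θ_c = V₁/V₂ = 0.266/1.231 = 0.2161.
θ_c = arcsin 0.2161 = 12.48°.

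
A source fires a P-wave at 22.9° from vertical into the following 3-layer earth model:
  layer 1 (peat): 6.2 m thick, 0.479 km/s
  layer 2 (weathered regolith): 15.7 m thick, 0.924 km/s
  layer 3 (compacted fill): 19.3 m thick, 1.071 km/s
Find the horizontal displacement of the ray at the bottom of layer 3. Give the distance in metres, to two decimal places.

Ray parameter p = sin 22.9° / 0.479 km/s = 8.1237e-01 s/km.
Layer 1: θ = 22.90°; offset = 6.2·tan 22.90° = 2.6190 m.
Layer 2: sin θ = p·0.924 = 0.7506 → θ = 48.64°; offset = 15.7·tan 48.64° = 17.8362 m.
Layer 3: sin θ = p·1.071 = 0.8700 → θ = 60.46°; offset = 19.3·tan 60.46° = 34.0626 m.
Summing the layer offsets gives 54.5178 m.

54.52 m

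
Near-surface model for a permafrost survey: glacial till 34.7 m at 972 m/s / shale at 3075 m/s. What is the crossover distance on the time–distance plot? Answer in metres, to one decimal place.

θ_c = arcsin(972/3075) = 18.43°, so cos θ_c = 0.9487 and tᵢ = 2h cos θ_c/V₁ = 0.0677 s.
At crossover x/V₁ = x/V₂ + tᵢ ⇒ x = tᵢ/(1/V₁ − 1/V₂) = 0.06774/(1.0288e-03 − 3.2520e-04) = 96.27 m.

96.3 m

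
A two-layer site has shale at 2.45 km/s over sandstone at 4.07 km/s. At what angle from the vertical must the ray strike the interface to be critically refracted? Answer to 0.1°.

37.0°

Critical incidence: sin θ_c = V₁/V₂ = 2.45/4.07 = 0.6020.
θ_c = arcsin 0.6020 = 37.01°.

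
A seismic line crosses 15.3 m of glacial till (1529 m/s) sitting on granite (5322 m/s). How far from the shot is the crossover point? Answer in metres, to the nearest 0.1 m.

x_cross = 2h·√((V₂+V₁)/(V₂−V₁)).
(V₂+V₁)/(V₂−V₁) = (5322+1529)/(5322−1529) = 1.8062; √ = 1.3440.
x_cross = 2·15.3·1.3440 = 41.13 m.

41.1 m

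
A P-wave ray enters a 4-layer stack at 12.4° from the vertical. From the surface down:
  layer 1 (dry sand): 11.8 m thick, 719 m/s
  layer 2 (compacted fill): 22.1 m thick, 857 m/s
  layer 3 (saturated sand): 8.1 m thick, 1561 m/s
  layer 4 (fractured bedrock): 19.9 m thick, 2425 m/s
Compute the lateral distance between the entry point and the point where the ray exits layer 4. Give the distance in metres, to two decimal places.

33.62 m

p = sin θ₁/V₁ = sin 12.4°/719 = 2.9866e-04 s/m is conserved through the stack.
Layer 1: θ = 12.40°; offset = 11.8·tan 12.40° = 2.5944 m.
Layer 2: sin θ = p·857 = 0.2560 → θ = 14.83°; offset = 22.1·tan 14.83° = 5.8514 m.
Layer 3: sin θ = p·1561 = 0.4662 → θ = 27.79°; offset = 8.1·tan 27.79° = 4.2685 m.
Layer 4: sin θ = p·2425 = 0.7242 → θ = 46.41°; offset = 19.9·tan 46.41° = 20.9016 m.
Summing the layer offsets gives 33.6159 m.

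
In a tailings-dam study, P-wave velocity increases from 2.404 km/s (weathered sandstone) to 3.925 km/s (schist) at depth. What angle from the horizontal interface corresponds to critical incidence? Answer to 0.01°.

52.23°

At critical incidence the refracted ray runs along the interface (θ₂ = 90°), so sin θ_c = V₁/V₂.
θ_c = arcsin(2.404/3.925) = arcsin 0.6125 = 37.77°.
Measured from the interface: 90° − 37.77° = 52.23°.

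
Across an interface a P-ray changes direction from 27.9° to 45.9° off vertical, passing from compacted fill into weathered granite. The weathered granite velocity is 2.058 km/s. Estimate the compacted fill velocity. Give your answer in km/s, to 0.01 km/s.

1.34 km/s

sin 27.9° = 0.4679; sin 45.9° = 0.7181.
V₁ = V₂·(sin θ₁/sin θ₂) = 2.058·(0.4679/0.7181) = 1.34 km/s.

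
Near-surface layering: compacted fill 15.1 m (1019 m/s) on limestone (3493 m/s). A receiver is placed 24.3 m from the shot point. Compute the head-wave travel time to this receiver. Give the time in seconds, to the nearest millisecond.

0.035 s

t = x/V₂ + 2h·√(V₂²−V₁²)/(V₁V₂).
√(V₂²−V₁²) = √(3493²−1019²) = 3341.1 m/s; delay term = 2·15.1·3341.1/(1019·3493) = 0.02835 s.
t = 24.3/3493 + 0.02835 = 0.03530 s.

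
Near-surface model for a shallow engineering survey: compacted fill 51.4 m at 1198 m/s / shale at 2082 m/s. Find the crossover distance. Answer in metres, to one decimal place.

x_cross = 2h·√((V₂+V₁)/(V₂−V₁)).
(V₂+V₁)/(V₂−V₁) = (2082+1198)/(2082−1198) = 3.7104; √ = 1.9262.
x_cross = 2·51.4·1.9262 = 198.02 m.

198.0 m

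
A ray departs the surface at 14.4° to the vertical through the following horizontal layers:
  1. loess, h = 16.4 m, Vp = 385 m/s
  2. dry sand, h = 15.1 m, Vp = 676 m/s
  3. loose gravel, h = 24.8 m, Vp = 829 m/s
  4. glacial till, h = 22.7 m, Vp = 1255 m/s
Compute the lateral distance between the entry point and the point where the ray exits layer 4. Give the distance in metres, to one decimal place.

Apply Snell's law at each interface; in layer i the horizontal offset is hᵢ·tan θᵢ.
Layer 1: θ = 14.40°; offset = 16.4·tan 14.40° = 4.211 m.
Layer 2: sin θ = 676·sin 14.4°/385 = 0.4367, θ = 25.89°; offset = 15.1·tan 25.89° = 7.329 m.
Layer 3: sin θ = 829·sin 14.4°/385 = 0.5355, θ = 32.38°; offset = 24.8·tan 32.38° = 15.725 m.
Layer 4: sin θ = 1255·sin 14.4°/385 = 0.8107, θ = 54.16°; offset = 22.7·tan 54.16° = 31.429 m.
Σ offsets = 58.694 m.

58.7 m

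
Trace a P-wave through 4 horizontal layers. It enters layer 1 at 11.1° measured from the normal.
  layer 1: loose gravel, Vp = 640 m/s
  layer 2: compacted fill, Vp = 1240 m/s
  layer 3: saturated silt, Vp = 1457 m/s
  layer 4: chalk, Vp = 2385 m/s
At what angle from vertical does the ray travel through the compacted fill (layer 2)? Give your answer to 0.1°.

Snell's law across each interface conserves sin θ / V, so sin θ_2 = V_2·sin θ₁/V₁.
sin θ_2 = 1240 × sin 11.1° / 640 = 0.3730.
θ_2 = arcsin 0.3730 = 21.90°.

21.9°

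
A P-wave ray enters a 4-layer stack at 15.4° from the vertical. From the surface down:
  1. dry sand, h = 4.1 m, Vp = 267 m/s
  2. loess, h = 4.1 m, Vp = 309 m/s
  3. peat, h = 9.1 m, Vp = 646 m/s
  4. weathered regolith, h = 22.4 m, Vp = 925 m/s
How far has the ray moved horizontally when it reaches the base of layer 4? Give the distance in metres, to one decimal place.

62.7 m

Apply Snell's law at each interface; in layer i the horizontal offset is hᵢ·tan θᵢ.
Layer 1: θ = 15.40°; offset = 4.1·tan 15.40° = 1.129 m.
Layer 2: sin θ = 309·sin 15.4°/267 = 0.3073, θ = 17.90°; offset = 4.1·tan 17.90° = 1.324 m.
Layer 3: sin θ = 646·sin 15.4°/267 = 0.6425, θ = 39.98°; offset = 9.1·tan 39.98° = 7.630 m.
Layer 4: sin θ = 925·sin 15.4°/267 = 0.9200, θ = 66.93°; offset = 22.4·tan 66.93° = 52.582 m.
Summing the layer offsets gives 62.665 m.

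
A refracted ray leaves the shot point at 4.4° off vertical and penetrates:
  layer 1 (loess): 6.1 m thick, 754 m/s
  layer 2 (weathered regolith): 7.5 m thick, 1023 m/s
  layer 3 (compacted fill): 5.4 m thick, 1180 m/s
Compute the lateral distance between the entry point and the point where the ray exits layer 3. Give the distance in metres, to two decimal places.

Ray parameter p = sin 4.4° / 754 m/s = 1.0175e-04 s/m.
Layer 1: θ = 4.40°; offset = 6.1·tan 4.40° = 0.4694 m.
Layer 2: sin θ = p·1023 = 0.1041 → θ = 5.97°; offset = 7.5·tan 5.97° = 0.7849 m.
Layer 3: sin θ = p·1180 = 0.1201 → θ = 6.90°; offset = 5.4·tan 6.90° = 0.6531 m.
Total horizontal offset = 1.9074 m.

1.91 m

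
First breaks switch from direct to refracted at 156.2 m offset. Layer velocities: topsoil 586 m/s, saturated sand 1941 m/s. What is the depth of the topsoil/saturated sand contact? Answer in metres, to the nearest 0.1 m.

57.2 m

h = (x_cross/2)·√((V₂−V₁)/(V₂+V₁)).
(V₂−V₁)/(V₂+V₁) = (1941−586)/(1941+586) = 0.5362; √ = 0.7323.
h = (156.2/2)·0.7323 = 57.19 m.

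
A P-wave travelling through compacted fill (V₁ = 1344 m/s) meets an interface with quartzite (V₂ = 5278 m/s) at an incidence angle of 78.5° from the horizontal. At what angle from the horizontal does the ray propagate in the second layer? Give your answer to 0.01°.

Convert to the normal: θ₁ = 90° − 78.5° = 11.5°.
sin θ₁/V₁ = sin θ₂/V₂ ⇒ sin θ₂ = 5278·sin 11.5°/1344 = 5278·0.1994/1344 = 0.7829.
θ₂ = arcsin 0.7829 = 51.53° from the normal.
From the interface: 90° − 51.53° = 38.47°.

38.47°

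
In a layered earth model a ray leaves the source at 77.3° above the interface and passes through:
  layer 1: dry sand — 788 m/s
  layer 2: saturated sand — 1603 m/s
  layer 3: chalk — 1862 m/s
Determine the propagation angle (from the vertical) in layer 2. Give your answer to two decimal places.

26.57°

From the normal: θ₁ = 90° − 77.3° = 12.7°.
Snell's law across each interface conserves sin θ / V, so sin θ_2 = V_2·sin θ₁/V₁.
sin θ_2 = 1603 × sin 12.7° / 788 = 0.4472.
θ_2 = arcsin 0.4472 = 26.57°.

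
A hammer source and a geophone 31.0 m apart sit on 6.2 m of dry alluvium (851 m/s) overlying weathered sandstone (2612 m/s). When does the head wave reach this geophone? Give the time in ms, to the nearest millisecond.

26 ms

t = x/V₂ + 2h·√(V₂²−V₁²)/(V₁V₂).
√(V₂²−V₁²) = √(2612²−851²) = 2469.5 m/s; delay term = 2·6.2·2469.5/(851·2612) = 0.01378 s.
t = 31.0/2612 + 0.01378 = 0.02564 s.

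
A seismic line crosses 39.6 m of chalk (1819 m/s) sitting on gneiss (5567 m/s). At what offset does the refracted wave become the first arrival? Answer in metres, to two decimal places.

111.18 m

x_cross = 2h·√((V₂+V₁)/(V₂−V₁)).
(V₂+V₁)/(V₂−V₁) = (5567+1819)/(5567−1819) = 1.9707; √ = 1.4038.
x_cross = 2·39.6·1.4038 = 111.18 m.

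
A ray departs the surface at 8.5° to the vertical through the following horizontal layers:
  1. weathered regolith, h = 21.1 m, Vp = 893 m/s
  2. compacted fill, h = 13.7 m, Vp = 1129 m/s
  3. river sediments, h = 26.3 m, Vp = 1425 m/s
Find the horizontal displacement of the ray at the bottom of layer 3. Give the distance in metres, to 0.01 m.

Apply Snell's law at each interface; in layer i the horizontal offset is hᵢ·tan θᵢ.
Layer 1: θ = 8.50°; offset = 21.1·tan 8.50° = 3.1534 m.
Layer 2: sin θ = 1129·sin 8.5°/893 = 0.1869, θ = 10.77°; offset = 13.7·tan 10.77° = 2.6061 m.
Layer 3: sin θ = 1425·sin 8.5°/893 = 0.2359, θ = 13.64°; offset = 26.3·tan 13.64° = 6.3834 m.
Total horizontal offset = 12.1429 m.

12.14 m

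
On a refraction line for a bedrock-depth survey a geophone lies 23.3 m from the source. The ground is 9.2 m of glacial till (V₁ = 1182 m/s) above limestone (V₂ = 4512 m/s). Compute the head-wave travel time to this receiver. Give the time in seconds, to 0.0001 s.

0.0202 s

θ_c = arcsin(V₁/V₂) = arcsin(1182/4512) = 15.19°, cos θ_c = 0.9651.
Intercept time tᵢ = 2h cos θ_c / V₁ = 2·9.2·0.9651/1182 = 0.01502 s.
t = x/V₂ + tᵢ = 23.3/4512 + 0.01502 = 0.02019 s.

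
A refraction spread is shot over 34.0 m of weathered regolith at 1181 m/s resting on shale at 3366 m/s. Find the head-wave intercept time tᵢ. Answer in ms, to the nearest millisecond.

54 ms

θ_c = arcsin(V₁/V₂) = arcsin(1181/3366) = 20.54°; cos θ_c = 0.9364.
tᵢ = 2h·cos θ_c / V₁ = 2·34.0·0.9364 / 1181 = 0.05392 s.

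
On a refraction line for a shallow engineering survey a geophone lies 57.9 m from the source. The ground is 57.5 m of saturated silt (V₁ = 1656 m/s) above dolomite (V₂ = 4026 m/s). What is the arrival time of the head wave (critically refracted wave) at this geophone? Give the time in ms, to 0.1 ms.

t = x/V₂ + 2h·√(V₂²−V₁²)/(V₁V₂).
√(V₂²−V₁²) = √(4026²−1656²) = 3669.7 m/s; delay term = 2·57.5·3669.7/(1656·4026) = 0.06330 s.
t = 57.9/4026 + 0.06330 = 0.07768 s.

77.7 ms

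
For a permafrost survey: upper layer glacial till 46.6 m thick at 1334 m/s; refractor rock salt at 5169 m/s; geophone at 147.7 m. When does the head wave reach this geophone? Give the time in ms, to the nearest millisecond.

θ_c = arcsin(V₁/V₂) = arcsin(1334/5169) = 14.96°, cos θ_c = 0.9661.
Intercept time tᵢ = 2h cos θ_c / V₁ = 2·46.6·0.9661/1334 = 0.06750 s.
t = x/V₂ + tᵢ = 147.7/5169 + 0.06750 = 0.09607 s.

96 ms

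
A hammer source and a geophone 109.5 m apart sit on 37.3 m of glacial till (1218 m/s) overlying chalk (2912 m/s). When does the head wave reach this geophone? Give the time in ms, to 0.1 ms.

θ_c = arcsin(V₁/V₂) = arcsin(1218/2912) = 24.73°, cos θ_c = 0.9083.
Intercept time tᵢ = 2h cos θ_c / V₁ = 2·37.3·0.9083/1218 = 0.05563 s.
t = x/V₂ + tᵢ = 109.5/2912 + 0.05563 = 0.09324 s.

93.2 ms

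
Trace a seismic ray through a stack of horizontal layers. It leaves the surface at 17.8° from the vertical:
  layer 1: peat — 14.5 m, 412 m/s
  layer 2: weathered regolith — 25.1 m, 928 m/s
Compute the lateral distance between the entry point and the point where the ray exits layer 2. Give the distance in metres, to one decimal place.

Apply Snell's law at each interface; in layer i the horizontal offset is hᵢ·tan θᵢ.
Layer 1: θ = 17.80°; offset = 14.5·tan 17.80° = 4.655 m.
Layer 2: sin θ = 928·sin 17.8°/412 = 0.6886, θ = 43.52°; offset = 25.1·tan 43.52° = 23.832 m.
Σ offsets = 28.488 m.

28.5 m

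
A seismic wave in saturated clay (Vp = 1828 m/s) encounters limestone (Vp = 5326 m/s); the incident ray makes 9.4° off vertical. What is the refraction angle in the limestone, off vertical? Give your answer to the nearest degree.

28°

Snell's law: sin θ₂ = (V₂/V₁)·sin θ₁ = (5326/1828)·sin 9.4° = 0.4759.
θ₂ = sin⁻¹(0.4759) = 28.42° (from vertical).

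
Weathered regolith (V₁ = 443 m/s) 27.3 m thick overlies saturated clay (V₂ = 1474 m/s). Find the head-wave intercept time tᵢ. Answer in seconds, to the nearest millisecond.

θ_c = arcsin(V₁/V₂) = arcsin(443/1474) = 17.49°; cos θ_c = 0.9538.
tᵢ = 2h·cos θ_c / V₁ = 2·27.3·0.9538 / 443 = 0.11755 s.

0.118 s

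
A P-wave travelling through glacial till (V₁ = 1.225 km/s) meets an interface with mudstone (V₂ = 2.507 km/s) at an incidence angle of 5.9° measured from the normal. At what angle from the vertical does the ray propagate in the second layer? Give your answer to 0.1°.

Snell's law: sin θ₂ = (V₂/V₁)·sin θ₁ = (2.507/1.225)·sin 5.9° = 0.2104.
θ₂ = sin⁻¹(0.2104) = 12.14° (from vertical).

12.1°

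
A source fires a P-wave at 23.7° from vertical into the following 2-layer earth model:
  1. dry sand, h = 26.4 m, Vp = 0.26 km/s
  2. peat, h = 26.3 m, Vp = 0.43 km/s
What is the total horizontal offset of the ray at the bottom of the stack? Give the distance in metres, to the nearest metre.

35 m

Apply Snell's law at each interface; in layer i the horizontal offset is hᵢ·tan θᵢ.
Layer 1: θ = 23.70°; offset = 26.4·tan 23.70° = 11.589 m.
Layer 2: sin θ = 0.43·sin 23.7°/0.26 = 0.6648, θ = 41.66°; offset = 26.3·tan 41.66° = 23.403 m.
Total horizontal offset = 34.992 m.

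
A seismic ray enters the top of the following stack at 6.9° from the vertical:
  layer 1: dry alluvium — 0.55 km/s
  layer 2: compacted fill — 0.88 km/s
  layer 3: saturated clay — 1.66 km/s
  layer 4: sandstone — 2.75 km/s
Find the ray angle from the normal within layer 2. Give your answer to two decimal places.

Snell's law across each interface conserves sin θ / V, so sin θ_2 = V_2·sin θ₁/V₁.
sin θ_2 = 0.88 × sin 6.9° / 0.55 = 0.1922.
θ_2 = arcsin 0.1922 = 11.08°.

11.08°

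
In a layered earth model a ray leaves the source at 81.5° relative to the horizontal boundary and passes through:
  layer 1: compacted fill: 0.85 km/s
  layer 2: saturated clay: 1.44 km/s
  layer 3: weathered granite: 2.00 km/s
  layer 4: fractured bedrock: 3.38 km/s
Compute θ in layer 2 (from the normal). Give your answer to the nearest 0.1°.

From the normal: θ₁ = 90° − 81.5° = 8.5°.
Snell's law across each interface conserves sin θ / V, so sin θ_2 = V_2·sin θ₁/V₁.
sin θ_2 = 1.44 × sin 8.5° / 0.85 = 0.2504.
θ_2 = 14.50° from the vertical.

14.5°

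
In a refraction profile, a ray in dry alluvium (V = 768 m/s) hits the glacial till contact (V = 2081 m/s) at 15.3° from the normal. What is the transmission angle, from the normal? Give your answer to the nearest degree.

46°

Snell's law: sin θ₂ = (V₂/V₁)·sin θ₁ = (2081/768)·sin 15.3° = 0.7150.
θ₂ = arcsin 0.7150 = 45.64° from the normal.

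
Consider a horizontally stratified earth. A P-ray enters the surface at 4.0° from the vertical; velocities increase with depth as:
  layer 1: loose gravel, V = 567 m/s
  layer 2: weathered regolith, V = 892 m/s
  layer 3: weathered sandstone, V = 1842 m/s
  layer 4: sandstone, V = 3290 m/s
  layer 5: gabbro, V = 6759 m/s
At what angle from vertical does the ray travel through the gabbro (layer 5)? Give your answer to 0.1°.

56.3°

Ray parameter p = sin 4.0° / 567 = 1.2303e-04 s/m.
sin θ_5 = p·V_5 = 1.2303e-04 × 6759 = 0.8315.
θ_5 = arcsin 0.8315 = 56.26°.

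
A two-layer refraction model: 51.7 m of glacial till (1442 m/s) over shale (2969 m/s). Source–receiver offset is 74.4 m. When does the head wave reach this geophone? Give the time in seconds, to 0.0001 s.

t = x/V₂ + 2h·√(V₂²−V₁²)/(V₁V₂).
√(V₂²−V₁²) = √(2969²−1442²) = 2595.3 m/s; delay term = 2·51.7·2595.3/(1442·2969) = 0.06268 s.
t = 74.4/2969 + 0.06268 = 0.08774 s.

0.0877 s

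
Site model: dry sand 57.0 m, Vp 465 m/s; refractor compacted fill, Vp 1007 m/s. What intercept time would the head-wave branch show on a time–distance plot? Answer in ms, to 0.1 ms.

tᵢ = 2h·√(V₂²−V₁²)/(V₁V₂).
√(V₂²−V₁²) = √(1007²−465²) = 893.2 m/s.
tᵢ = 2·57.0·893.2/(465·1007) = 0.21746 s.

217.5 ms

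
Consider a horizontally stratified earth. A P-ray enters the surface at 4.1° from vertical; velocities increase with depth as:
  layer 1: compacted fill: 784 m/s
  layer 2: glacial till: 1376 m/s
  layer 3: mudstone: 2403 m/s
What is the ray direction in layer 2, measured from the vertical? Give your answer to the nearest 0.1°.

7.2°

Ray parameter p = sin 4.1° / 784 = 9.1196e-05 s/m.
sin θ_2 = p·V_2 = 9.1196e-05 × 1376 = 0.1255.
θ_2 = 7.21° from the vertical.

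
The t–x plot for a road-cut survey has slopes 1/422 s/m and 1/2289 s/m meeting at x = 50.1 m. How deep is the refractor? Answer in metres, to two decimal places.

x_cross = 2h·√((V₂+V₁)/(V₂−V₁)) → h = x_cross / (2·√((V₂+V₁)/(V₂−V₁))).
√((V₂+V₁)/(V₂−V₁)) = √((2289+422)/(2289−422)) = 1.2050.
h = 50.1 / (2·1.2050) = 20.79 m.

20.79 m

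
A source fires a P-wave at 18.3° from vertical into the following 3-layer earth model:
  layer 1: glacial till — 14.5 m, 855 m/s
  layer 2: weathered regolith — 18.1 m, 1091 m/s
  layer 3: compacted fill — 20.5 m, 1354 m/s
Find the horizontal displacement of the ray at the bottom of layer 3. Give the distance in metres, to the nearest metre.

Apply Snell's law at each interface; in layer i the horizontal offset is hᵢ·tan θᵢ.
Layer 1: θ = 18.30°; offset = 14.5·tan 18.30° = 4.795 m.
Layer 2: sin θ = 1091·sin 18.3°/855 = 0.4007, θ = 23.62°; offset = 18.1·tan 23.62° = 7.915 m.
Layer 3: sin θ = 1354·sin 18.3°/855 = 0.4972, θ = 29.82°; offset = 20.5·tan 29.82° = 11.749 m.
Summing the layer offsets gives 24.459 m.

24 m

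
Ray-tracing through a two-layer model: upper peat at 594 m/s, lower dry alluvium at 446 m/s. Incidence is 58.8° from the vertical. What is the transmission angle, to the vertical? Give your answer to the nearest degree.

Snell's law: sin θ₂ = (V₂/V₁)·sin θ₁ = (446/594)·sin 58.8° = 0.6422.
θ₂ = arcsin 0.6422 = 39.96° from the normal.

40°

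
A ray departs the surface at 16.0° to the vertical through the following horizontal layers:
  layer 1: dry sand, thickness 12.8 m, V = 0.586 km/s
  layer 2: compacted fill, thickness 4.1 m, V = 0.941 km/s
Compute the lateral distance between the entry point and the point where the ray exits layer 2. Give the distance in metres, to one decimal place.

Ray parameter p = sin 16.0° / 0.586 km/s = 4.7037e-01 s/km.
Layer 1: θ = 16.00°; offset = 12.8·tan 16.00° = 3.670 m.
Layer 2: sin θ = p·0.941 = 0.4426 → θ = 26.27°; offset = 4.1·tan 26.27° = 2.024 m.
Summing the layer offsets gives 5.694 m.

5.7 m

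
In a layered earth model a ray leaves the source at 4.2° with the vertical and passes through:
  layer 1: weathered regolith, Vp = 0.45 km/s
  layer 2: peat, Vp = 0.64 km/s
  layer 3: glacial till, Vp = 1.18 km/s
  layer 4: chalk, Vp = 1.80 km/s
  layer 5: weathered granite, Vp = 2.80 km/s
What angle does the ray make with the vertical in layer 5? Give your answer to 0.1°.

27.1°

Snell's law across each interface conserves sin θ / V, so sin θ_5 = V_5·sin θ₁/V₁.
sin θ_5 = 2.80 × sin 4.2° / 0.45 = 0.4557.
θ_5 = 27.11° from the vertical.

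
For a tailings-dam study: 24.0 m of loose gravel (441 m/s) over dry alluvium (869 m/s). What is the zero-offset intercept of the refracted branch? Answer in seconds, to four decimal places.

θ_c = arcsin(V₁/V₂) = arcsin(441/869) = 30.50°; cos θ_c = 0.8617.
tᵢ = 2h·cos θ_c / V₁ = 2·24.0·0.8617 / 441 = 0.09379 s.

0.0938 s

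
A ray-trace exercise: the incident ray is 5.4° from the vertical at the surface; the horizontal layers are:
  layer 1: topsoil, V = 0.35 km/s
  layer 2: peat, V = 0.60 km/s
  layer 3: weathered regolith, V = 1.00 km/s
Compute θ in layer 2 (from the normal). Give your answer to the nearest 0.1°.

Snell's law across each interface conserves sin θ / V, so sin θ_2 = V_2·sin θ₁/V₁.
sin θ_2 = 0.60 × sin 5.4° / 0.35 = 0.1613.
θ_2 = arcsin 0.1613 = 9.28°.

9.3°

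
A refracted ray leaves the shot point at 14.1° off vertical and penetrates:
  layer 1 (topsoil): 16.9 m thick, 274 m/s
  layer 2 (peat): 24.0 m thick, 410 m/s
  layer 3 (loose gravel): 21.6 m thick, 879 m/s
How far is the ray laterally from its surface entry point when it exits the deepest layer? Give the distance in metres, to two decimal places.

40.70 m

Apply Snell's law at each interface; in layer i the horizontal offset is hᵢ·tan θᵢ.
Layer 1: θ = 14.10°; offset = 16.9·tan 14.10° = 4.2450 m.
Layer 2: sin θ = 410·sin 14.1°/274 = 0.3645, θ = 21.38°; offset = 24.0·tan 21.38° = 9.3953 m.
Layer 3: sin θ = 879·sin 14.1°/274 = 0.7815, θ = 51.40°; offset = 21.6·tan 51.40° = 27.0582 m.
Total horizontal offset = 40.6984 m.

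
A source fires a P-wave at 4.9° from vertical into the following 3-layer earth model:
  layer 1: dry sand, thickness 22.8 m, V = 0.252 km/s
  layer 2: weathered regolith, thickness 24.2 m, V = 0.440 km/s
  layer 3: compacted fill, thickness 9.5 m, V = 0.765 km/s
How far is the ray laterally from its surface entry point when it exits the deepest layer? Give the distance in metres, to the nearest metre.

8 m

Apply Snell's law at each interface; in layer i the horizontal offset is hᵢ·tan θᵢ.
Layer 1: θ = 4.90°; offset = 22.8·tan 4.90° = 1.955 m.
Layer 2: sin θ = 0.440·sin 4.9°/0.252 = 0.1491, θ = 8.58°; offset = 24.2·tan 8.58° = 3.650 m.
Layer 3: sin θ = 0.765·sin 4.9°/0.252 = 0.2593, θ = 15.03°; offset = 9.5·tan 15.03° = 2.551 m.
Σ offsets = 8.155 m.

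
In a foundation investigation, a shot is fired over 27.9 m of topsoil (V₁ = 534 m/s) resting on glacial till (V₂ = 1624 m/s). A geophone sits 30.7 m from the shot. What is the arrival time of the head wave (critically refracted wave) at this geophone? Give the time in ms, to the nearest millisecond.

θ_c = arcsin(V₁/V₂) = arcsin(534/1624) = 19.20°, cos θ_c = 0.9444.
Intercept time tᵢ = 2h cos θ_c / V₁ = 2·27.9·0.9444/534 = 0.09868 s.
t = x/V₂ + tᵢ = 30.7/1624 + 0.09868 = 0.11759 s.

118 ms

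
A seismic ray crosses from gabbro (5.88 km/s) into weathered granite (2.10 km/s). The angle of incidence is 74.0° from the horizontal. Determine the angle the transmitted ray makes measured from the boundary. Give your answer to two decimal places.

84.35°

Convert to the normal: θ₁ = 90° − 74.0° = 16.0°.
sin θ₁/V₁ = sin θ₂/V₂ ⇒ sin θ₂ = 2.10·sin 16.0°/5.88 = 2.10·0.2756/5.88 = 0.0984.
θ₂ = arcsin 0.0984 = 5.65° from the normal.
From the interface: 90° − 5.65° = 84.35°.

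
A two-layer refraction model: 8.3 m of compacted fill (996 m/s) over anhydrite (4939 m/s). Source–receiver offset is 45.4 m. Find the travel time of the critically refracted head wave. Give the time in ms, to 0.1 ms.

25.5 ms

θ_c = arcsin(V₁/V₂) = arcsin(996/4939) = 11.63°, cos θ_c = 0.9795.
Intercept time tᵢ = 2h cos θ_c / V₁ = 2·8.3·0.9795/996 = 0.01632 s.
t = x/V₂ + tᵢ = 45.4/4939 + 0.01632 = 0.02552 s.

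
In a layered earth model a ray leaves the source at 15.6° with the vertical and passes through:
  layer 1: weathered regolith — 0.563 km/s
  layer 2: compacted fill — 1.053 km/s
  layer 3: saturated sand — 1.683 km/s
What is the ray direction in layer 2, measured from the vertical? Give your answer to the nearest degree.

Snell's law across each interface conserves sin θ / V, so sin θ_2 = V_2·sin θ₁/V₁.
sin θ_2 = 1.053 × sin 15.6° / 0.563 = 0.5030.
θ_2 = 30.20° from the vertical.

30°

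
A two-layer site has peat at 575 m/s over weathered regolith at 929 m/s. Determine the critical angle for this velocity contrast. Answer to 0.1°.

At critical incidence the refracted ray runs along the interface (θ₂ = 90°), so sin θ_c = V₁/V₂.
θ_c = arcsin(575/929) = arcsin 0.6189 = 38.24°.

38.2°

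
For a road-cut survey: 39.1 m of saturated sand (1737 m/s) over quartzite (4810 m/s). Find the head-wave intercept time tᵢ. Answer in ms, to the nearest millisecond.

θ_c = arcsin(V₁/V₂) = arcsin(1737/4810) = 21.17°; cos θ_c = 0.9325.
tᵢ = 2h·cos θ_c / V₁ = 2·39.1·0.9325 / 1737 = 0.04198 s.

42 ms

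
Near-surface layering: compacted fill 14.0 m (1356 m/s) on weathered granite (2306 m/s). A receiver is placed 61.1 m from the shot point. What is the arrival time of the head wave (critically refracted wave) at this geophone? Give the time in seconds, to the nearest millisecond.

t = x/V₂ + 2h·√(V₂²−V₁²)/(V₁V₂).
√(V₂²−V₁²) = √(2306²−1356²) = 1865.2 m/s; delay term = 2·14.0·1865.2/(1356·2306) = 0.01670 s.
t = 61.1/2306 + 0.01670 = 0.04320 s.

0.043 s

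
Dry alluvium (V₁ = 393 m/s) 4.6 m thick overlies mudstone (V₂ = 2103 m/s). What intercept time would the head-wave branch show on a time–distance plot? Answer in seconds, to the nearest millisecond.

tᵢ = 2h·√(V₂²−V₁²)/(V₁V₂).
√(V₂²−V₁²) = √(2103²−393²) = 2066.0 m/s.
tᵢ = 2·4.6·2066.0/(393·2103) = 0.02300 s.

0.023 s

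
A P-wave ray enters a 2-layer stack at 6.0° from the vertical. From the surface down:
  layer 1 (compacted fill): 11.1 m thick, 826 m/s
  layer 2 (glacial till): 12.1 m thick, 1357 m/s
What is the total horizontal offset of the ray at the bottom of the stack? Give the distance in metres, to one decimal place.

Apply Snell's law at each interface; in layer i the horizontal offset is hᵢ·tan θᵢ.
Layer 1: θ = 6.00°; offset = 11.1·tan 6.00° = 1.167 m.
Layer 2: sin θ = 1357·sin 6.0°/826 = 0.1717, θ = 9.89°; offset = 12.1·tan 9.89° = 2.109 m.
Total horizontal offset = 3.276 m.

3.3 m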